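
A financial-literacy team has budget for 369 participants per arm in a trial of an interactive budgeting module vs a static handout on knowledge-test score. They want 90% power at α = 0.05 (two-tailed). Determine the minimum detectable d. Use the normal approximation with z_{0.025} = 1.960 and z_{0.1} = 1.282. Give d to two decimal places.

For two independent groups of n = 369 each: d_min = (z_{α/2} + z_β)·√(2/n).
z-sum = 1.960 + 1.282 = 3.242.
d_min = 3.242 × √(2/369) = 3.242 × 0.0736 = 0.239.

d_min ≈ 0.24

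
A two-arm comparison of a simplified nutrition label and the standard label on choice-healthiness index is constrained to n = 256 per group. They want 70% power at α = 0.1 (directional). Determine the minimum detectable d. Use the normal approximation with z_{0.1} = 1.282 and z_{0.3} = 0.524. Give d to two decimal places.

d_min ≈ 0.16

For two independent groups of n = 256 each: d_min = (z_{α} + z_β)·√(2/n).
z-sum = 1.282 + 0.524 = 1.806.
d_min = 1.806 × √(2/256) = 1.806 × 0.0884 = 0.160.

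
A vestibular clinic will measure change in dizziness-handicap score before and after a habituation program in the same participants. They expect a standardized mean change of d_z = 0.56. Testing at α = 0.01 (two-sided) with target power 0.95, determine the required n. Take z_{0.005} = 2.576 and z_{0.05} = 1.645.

For a paired (one-sample on differences) test: n = ((z_{α/2} + z_β) / d)².
z_{α/2} + z_β = 2.576 + 1.645 = 4.221.
n = (4.221 / 0.56)² = 7.537² = 56.81.
Round up.

n = 57 pairs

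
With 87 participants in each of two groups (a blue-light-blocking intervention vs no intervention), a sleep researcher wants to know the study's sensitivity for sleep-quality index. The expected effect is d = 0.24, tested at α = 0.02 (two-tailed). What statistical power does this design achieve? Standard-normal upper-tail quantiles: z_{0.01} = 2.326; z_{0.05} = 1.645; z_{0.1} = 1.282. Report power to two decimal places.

power ≈ 0.23

For two equal groups, power = Φ(d·√(n/2) − z_{α/2}).
d·√(n/2) = 0.24 × √(87/2) = 0.24 × 6.595 = 1.583.
z_β = 1.583 − 2.326 = -0.743.
Power = Φ(-0.743) = 0.229.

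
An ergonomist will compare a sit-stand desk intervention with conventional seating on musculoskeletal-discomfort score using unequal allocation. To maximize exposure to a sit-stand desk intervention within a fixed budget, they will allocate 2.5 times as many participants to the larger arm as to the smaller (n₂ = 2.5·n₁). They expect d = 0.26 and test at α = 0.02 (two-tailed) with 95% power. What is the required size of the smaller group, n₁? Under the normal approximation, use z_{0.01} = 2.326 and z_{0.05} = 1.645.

n₁ = 327

With allocation ratio k = n₂/n₁ = 2.5, Var(x̄₁−x̄₂) = σ²(1/n₁ + 1/(k·n₁)) = σ²·(k+1)/(k·n₁).
So n₁ = (1 + 1/k)·((z_{α/2} + z_β)/d)² = 1.400 × (3.971/0.26)².
n₁ = 1.400 × 233.27 = 326.6.
Round up: n₁ = 327, giving n₂ = ⌈2.5 × 327⌉ = ⌈817.5⌉ = 818.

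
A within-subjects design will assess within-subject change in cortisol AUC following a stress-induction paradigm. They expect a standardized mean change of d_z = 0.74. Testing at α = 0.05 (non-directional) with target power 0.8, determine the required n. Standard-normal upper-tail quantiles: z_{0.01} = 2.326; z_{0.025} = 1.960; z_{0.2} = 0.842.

For a paired (one-sample on differences) test: n = ((z_{α/2} + z_β) / d)².
z_{α/2} + z_β = 1.960 + 0.842 = 2.802.
n = (2.802 / 0.74)² = 3.786² = 14.34.
Round up.

n = 15 pairs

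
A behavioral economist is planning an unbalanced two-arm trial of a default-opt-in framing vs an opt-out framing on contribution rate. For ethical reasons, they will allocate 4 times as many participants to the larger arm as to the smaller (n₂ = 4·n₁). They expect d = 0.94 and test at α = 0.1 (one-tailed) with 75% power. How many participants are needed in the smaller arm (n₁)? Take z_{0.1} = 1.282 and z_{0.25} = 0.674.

n₁ = 6

With allocation ratio k = n₂/n₁ = 4, Var(x̄₁−x̄₂) = σ²(1/n₁ + 1/(k·n₁)) = σ²·(k+1)/(k·n₁).
So n₁ = (1 + 1/k)·((z_{α} + z_β)/d)² = 1.250 × (1.956/0.94)².
n₁ = 1.250 × 4.33 = 5.4.
Round up: n₁ = 6, giving n₂ = 4 × 6 = 24.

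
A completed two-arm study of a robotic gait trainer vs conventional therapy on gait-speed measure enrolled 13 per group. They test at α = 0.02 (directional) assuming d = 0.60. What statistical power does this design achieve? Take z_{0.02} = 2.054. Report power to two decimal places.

For two equal groups, power = Φ(d·√(n/2) − z_{α}).
d·√(n/2) = 0.60 × √(13/2) = 0.60 × 2.550 = 1.530.
z_β = 1.530 − 2.054 = -0.524.
Power = Φ(-0.524) = 0.300.

power ≈ 0.30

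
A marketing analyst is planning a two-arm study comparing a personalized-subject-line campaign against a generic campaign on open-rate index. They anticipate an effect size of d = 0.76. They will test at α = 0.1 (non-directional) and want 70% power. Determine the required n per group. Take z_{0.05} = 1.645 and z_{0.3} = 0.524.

n = 17 per group

For two independent groups with equal n: n = 2·((z_{α/2} + z_β) / d)².
z_{α/2} + z_β = 1.645 + 0.524 = 2.169.
n = 2 × (2.169 / 0.76)² = 2 × 2.854² = 2 × 8.15 = 16.3.
Round up to the next whole participant.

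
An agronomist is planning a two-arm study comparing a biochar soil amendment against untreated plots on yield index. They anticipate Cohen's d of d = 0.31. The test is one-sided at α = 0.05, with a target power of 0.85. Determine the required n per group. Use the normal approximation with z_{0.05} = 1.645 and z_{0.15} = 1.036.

n = 150 per group

For two independent groups with equal n: n = 2·((z_{α} + z_β) / d)².
z_{α} + z_β = 1.645 + 1.036 = 2.681.
n = 2 × (2.681 / 0.31)² = 2 × 8.648² = 2 × 74.79 = 149.6.
Round up to the next whole participant.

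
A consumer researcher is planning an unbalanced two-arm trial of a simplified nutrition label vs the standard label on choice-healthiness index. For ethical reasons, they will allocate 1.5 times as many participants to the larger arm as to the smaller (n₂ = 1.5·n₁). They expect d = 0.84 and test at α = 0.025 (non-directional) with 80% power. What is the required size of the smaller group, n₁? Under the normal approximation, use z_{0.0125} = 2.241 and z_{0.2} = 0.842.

n₁ = 23

With allocation ratio k = n₂/n₁ = 1.5, Var(x̄₁−x̄₂) = σ²(1/n₁ + 1/(k·n₁)) = σ²·(k+1)/(k·n₁).
So n₁ = (1 + 1/k)·((z_{α/2} + z_β)/d)² = 1.667 × (3.083/0.84)².
n₁ = 1.667 × 13.47 = 22.5.
Round up: n₁ = 23, giving n₂ = ⌈1.5 × 23⌉ = ⌈34.5⌉ = 35.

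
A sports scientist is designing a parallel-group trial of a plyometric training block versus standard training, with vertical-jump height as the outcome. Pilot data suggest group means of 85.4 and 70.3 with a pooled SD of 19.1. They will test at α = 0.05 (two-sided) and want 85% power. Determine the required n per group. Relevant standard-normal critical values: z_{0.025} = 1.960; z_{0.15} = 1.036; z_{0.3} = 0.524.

Cohen's d = |M₁ − M₂| / SD_pooled = |85.4 − 70.3| / 19.1 = 15.1 / 19.1 = 0.791.
For two independent groups with equal n: n = 2·((z_{α/2} + z_β) / d)².
z_{α/2} + z_β = 1.960 + 1.036 = 2.996.
n = 2 × (2.996 / 0.791)² = 2 × 3.788² = 2 × 14.35 = 28.7.
Round up to the next whole participant.

n = 29 per group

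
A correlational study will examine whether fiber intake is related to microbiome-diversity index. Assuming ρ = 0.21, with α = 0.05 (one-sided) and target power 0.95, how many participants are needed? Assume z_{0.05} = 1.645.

n = 242

Fisher's z: C = ½·ln((1+r)/(1−r)) = ½·ln(1.5316) = 0.2132.
n = ((z_{α} + z_β)/C)² + 3.
(1.645 + 1.645) / 0.2132 = 3.290 / 0.2132 = 15.432.
n = 15.432² + 3 = 238.13 + 3 = 241.1.
Round up.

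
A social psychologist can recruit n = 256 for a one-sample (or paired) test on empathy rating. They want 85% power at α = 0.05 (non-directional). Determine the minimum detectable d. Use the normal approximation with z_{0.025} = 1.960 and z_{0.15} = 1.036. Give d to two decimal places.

d_min ≈ 0.19

For a single sample (or paired design) of n = 256: d_min = (z_{α/2} + z_β)/√n.
z-sum = 1.960 + 1.036 = 2.996.
d_min = 2.996 / √256 = 2.996 / 16.000 = 0.187.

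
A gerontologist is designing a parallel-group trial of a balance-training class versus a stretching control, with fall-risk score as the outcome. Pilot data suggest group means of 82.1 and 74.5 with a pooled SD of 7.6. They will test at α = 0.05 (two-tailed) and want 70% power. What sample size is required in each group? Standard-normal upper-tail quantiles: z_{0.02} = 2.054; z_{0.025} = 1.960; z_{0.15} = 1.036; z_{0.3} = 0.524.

Cohen's d = |M₁ − M₂| / SD_pooled = |82.1 − 74.5| / 7.6 = 7.6 / 7.6 = 1.000.
For two independent groups with equal n: n = 2·((z_{α/2} + z_β) / d)².
z_{α/2} + z_β = 1.960 + 0.524 = 2.484.
n = 2 × (2.484 / 1.000)² = 2 × 2.484² = 2 × 6.17 = 12.3.
Round up to the next whole participant.

n = 13 per group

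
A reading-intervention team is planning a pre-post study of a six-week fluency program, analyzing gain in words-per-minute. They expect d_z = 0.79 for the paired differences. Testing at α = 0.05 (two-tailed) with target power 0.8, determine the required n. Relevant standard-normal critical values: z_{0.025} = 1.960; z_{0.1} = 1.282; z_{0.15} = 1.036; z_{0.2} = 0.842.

For a paired (one-sample on differences) test: n = ((z_{α/2} + z_β) / d)².
z_{α/2} + z_β = 1.960 + 0.842 = 2.802.
n = (2.802 / 0.79)² = 3.547² = 12.58.
Round up.

n = 13 pairs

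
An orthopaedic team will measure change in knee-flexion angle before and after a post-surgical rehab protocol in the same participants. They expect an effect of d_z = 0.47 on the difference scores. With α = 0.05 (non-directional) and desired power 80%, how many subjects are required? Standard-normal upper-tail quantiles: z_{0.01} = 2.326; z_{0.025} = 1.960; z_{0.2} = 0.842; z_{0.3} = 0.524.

n = 36 pairs

For a paired (one-sample on differences) test: n = ((z_{α/2} + z_β) / d)².
z_{α/2} + z_β = 1.960 + 0.842 = 2.802.
n = (2.802 / 0.47)² = 5.962² = 35.54.
Round up.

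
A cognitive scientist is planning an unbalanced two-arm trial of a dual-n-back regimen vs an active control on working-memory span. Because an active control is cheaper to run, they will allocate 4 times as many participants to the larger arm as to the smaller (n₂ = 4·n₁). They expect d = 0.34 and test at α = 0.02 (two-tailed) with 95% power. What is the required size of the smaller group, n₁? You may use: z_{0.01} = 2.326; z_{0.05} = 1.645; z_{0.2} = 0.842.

With allocation ratio k = n₂/n₁ = 4, Var(x̄₁−x̄₂) = σ²(1/n₁ + 1/(k·n₁)) = σ²·(k+1)/(k·n₁).
So n₁ = (1 + 1/k)·((z_{α/2} + z_β)/d)² = 1.250 × (3.971/0.34)².
n₁ = 1.250 × 136.41 = 170.5.
Round up: n₁ = 171, giving n₂ = 4 × 171 = 684.

n₁ = 171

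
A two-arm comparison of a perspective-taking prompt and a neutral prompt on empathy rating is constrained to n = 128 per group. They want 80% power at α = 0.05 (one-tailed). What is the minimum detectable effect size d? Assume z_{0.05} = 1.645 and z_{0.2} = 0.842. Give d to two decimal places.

For two independent groups of n = 128 each: d_min = (z_{α} + z_β)·√(2/n).
z-sum = 1.645 + 0.842 = 2.487.
d_min = 2.487 × √(2/128) = 2.487 × 0.1250 = 0.311.

d_min ≈ 0.31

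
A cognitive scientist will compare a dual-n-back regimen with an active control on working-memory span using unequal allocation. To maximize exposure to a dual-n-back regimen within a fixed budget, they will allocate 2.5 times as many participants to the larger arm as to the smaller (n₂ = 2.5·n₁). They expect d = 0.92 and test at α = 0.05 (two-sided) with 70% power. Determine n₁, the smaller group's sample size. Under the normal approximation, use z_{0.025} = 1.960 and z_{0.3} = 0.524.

n₁ = 11

With allocation ratio k = n₂/n₁ = 2.5, Var(x̄₁−x̄₂) = σ²(1/n₁ + 1/(k·n₁)) = σ²·(k+1)/(k·n₁).
So n₁ = (1 + 1/k)·((z_{α/2} + z_β)/d)² = 1.400 × (2.484/0.92)².
n₁ = 1.400 × 7.29 = 10.2.
Round up: n₁ = 11, giving n₂ = ⌈2.5 × 11⌉ = ⌈27.5⌉ = 28.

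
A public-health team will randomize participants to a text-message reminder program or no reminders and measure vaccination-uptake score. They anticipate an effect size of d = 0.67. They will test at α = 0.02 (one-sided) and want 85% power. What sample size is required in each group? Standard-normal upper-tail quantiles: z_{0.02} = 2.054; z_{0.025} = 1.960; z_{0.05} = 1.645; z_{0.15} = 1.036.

For two independent groups with equal n: n = 2·((z_{α} + z_β) / d)².
z_{α} + z_β = 2.054 + 1.036 = 3.090.
n = 2 × (3.090 / 0.67)² = 2 × 4.612² = 2 × 21.27 = 42.5.
Round up to the next whole participant.

n = 43 per group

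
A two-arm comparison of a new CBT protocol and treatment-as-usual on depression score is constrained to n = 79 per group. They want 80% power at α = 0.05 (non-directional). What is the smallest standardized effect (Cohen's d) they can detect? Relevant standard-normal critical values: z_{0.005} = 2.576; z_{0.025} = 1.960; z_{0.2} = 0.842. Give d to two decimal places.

d_min ≈ 0.45

For two independent groups of n = 79 each: d_min = (z_{α/2} + z_β)·√(2/n).
z-sum = 1.960 + 0.842 = 2.802.
d_min = 2.802 × √(2/79) = 2.802 × 0.1591 = 0.446.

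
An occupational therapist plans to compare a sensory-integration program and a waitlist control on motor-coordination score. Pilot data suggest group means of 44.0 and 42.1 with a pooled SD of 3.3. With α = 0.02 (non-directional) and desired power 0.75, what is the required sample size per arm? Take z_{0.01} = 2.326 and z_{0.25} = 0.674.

n = 55 per group

Cohen's d = |M₁ − M₂| / SD_pooled = |44.0 − 42.1| / 3.3 = 1.9 / 3.3 = 0.576.
For two independent groups with equal n: n = 2·((z_{α/2} + z_β) / d)².
z_{α/2} + z_β = 2.326 + 0.674 = 3.000.
n = 2 × (3.000 / 0.576)² = 2 × 5.208² = 2 × 27.13 = 54.3.
Round up to the next whole participant.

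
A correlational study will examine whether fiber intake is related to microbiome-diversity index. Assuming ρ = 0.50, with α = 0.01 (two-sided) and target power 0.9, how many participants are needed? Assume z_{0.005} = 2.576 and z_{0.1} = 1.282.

n = 53

Fisher's z: C = ½·ln((1+r)/(1−r)) = ½·ln(3.0000) = 0.5493.
n = ((z_{α/2} + z_β)/C)² + 3.
(2.576 + 1.282) / 0.5493 = 3.858 / 0.5493 = 7.023.
n = 7.023² + 3 = 49.33 + 3 = 52.3.
Round up.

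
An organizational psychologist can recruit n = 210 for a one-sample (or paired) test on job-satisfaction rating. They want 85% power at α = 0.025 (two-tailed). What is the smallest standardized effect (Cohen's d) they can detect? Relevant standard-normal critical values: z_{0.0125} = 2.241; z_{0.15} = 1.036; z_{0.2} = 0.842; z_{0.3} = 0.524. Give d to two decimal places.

For a single sample (or paired design) of n = 210: d_min = (z_{α/2} + z_β)/√n.
z-sum = 2.241 + 1.036 = 3.277.
d_min = 3.277 / √210 = 3.277 / 14.491 = 0.226.

d_min ≈ 0.23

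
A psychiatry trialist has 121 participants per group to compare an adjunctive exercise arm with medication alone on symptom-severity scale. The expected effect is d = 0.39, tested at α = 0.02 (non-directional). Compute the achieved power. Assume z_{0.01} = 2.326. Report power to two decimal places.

power ≈ 0.76

For two equal groups, power = Φ(d·√(n/2) − z_{α/2}).
d·√(n/2) = 0.39 × √(121/2) = 0.39 × 7.778 = 3.033.
z_β = 3.033 − 2.326 = 0.707.
Power = Φ(0.707) = 0.760.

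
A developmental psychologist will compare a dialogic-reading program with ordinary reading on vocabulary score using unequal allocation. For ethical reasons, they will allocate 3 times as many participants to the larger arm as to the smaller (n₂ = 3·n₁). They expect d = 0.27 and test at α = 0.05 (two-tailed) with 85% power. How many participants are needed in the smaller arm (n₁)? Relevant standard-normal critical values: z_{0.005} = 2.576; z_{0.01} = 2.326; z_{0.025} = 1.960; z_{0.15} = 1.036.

n₁ = 165

With allocation ratio k = n₂/n₁ = 3, Var(x̄₁−x̄₂) = σ²(1/n₁ + 1/(k·n₁)) = σ²·(k+1)/(k·n₁).
So n₁ = (1 + 1/k)·((z_{α/2} + z_β)/d)² = 1.333 × (2.996/0.27)².
n₁ = 1.333 × 123.13 = 164.2.
Round up: n₁ = 165, giving n₂ = 3 × 165 = 495.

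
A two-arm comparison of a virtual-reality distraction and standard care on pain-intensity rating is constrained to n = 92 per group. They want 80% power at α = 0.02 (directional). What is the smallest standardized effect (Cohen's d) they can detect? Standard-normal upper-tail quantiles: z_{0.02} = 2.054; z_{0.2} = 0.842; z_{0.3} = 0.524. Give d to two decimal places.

d_min ≈ 0.43

For two independent groups of n = 92 each: d_min = (z_{α} + z_β)·√(2/n).
z-sum = 2.054 + 0.842 = 2.896.
d_min = 2.896 × √(2/92) = 2.896 × 0.1474 = 0.427.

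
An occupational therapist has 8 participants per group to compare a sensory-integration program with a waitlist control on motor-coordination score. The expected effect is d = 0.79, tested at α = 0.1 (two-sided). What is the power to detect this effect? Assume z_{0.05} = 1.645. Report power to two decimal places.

For two equal groups, power = Φ(d·√(n/2) − z_{α/2}).
d·√(n/2) = 0.79 × √(8/2) = 0.79 × 2.000 = 1.580.
z_β = 1.580 − 1.645 = -0.065.
Power = Φ(-0.065) = 0.474.

power ≈ 0.47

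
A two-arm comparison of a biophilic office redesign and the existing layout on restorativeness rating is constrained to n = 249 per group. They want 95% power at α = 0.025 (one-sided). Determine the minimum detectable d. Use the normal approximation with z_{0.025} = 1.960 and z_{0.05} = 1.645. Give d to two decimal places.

d_min ≈ 0.32

For two independent groups of n = 249 each: d_min = (z_{α} + z_β)·√(2/n).
z-sum = 1.960 + 1.645 = 3.605.
d_min = 3.605 × √(2/249) = 3.605 × 0.0896 = 0.323.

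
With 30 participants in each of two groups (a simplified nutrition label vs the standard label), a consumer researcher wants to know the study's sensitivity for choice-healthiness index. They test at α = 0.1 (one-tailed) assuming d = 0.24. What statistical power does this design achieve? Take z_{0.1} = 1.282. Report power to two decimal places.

For two equal groups, power = Φ(d·√(n/2) − z_{α}).
d·√(n/2) = 0.24 × √(30/2) = 0.24 × 3.873 = 0.930.
z_β = 0.930 − 1.282 = -0.352.
Power = Φ(-0.352) = 0.362.

power ≈ 0.36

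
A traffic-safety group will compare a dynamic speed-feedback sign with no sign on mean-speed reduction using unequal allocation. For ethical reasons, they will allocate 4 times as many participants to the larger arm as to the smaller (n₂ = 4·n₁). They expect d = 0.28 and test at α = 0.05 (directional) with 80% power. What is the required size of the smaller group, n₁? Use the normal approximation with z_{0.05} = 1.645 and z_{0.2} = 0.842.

With allocation ratio k = n₂/n₁ = 4, Var(x̄₁−x̄₂) = σ²(1/n₁ + 1/(k·n₁)) = σ²·(k+1)/(k·n₁).
So n₁ = (1 + 1/k)·((z_{α} + z_β)/d)² = 1.250 × (2.487/0.28)².
n₁ = 1.250 × 78.89 = 98.6.
Round up: n₁ = 99, giving n₂ = 4 × 99 = 396.

n₁ = 99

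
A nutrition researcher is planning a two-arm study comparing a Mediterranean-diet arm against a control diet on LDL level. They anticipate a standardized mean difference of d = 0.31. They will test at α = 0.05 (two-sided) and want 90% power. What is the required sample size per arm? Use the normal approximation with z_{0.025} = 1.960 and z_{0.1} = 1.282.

n = 219 per group

For two independent groups with equal n: n = 2·((z_{α/2} + z_β) / d)².
z_{α/2} + z_β = 1.960 + 1.282 = 3.242.
n = 2 × (3.242 / 0.31)² = 2 × 10.458² = 2 × 109.37 = 218.7.
Round up to the next whole participant.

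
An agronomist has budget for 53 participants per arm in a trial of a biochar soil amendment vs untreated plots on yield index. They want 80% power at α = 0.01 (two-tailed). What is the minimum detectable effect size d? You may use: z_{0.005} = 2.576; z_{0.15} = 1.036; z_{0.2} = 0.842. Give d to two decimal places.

d_min ≈ 0.66

For two independent groups of n = 53 each: d_min = (z_{α/2} + z_β)·√(2/n).
z-sum = 2.576 + 0.842 = 3.418.
d_min = 3.418 × √(2/53) = 3.418 × 0.1943 = 0.664.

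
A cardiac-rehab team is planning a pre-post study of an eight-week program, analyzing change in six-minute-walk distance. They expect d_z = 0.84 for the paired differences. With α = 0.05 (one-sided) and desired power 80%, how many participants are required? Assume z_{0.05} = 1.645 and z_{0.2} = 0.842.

For a paired (one-sample on differences) test: n = ((z_{α} + z_β) / d)².
z_{α} + z_β = 1.645 + 0.842 = 2.487.
n = (2.487 / 0.84)² = 2.961² = 8.77.
Round up.

n = 9 pairs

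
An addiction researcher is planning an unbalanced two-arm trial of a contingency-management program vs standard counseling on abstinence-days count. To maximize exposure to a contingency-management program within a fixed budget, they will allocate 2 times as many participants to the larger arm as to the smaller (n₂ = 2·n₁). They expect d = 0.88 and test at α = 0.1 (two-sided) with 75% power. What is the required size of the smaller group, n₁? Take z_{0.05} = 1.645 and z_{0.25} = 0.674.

n₁ = 11

With allocation ratio k = n₂/n₁ = 2, Var(x̄₁−x̄₂) = σ²(1/n₁ + 1/(k·n₁)) = σ²·(k+1)/(k·n₁).
So n₁ = (1 + 1/k)·((z_{α/2} + z_β)/d)² = 1.500 × (2.319/0.88)².
n₁ = 1.500 × 6.94 = 10.4.
Round up: n₁ = 11, giving n₂ = 2 × 11 = 22.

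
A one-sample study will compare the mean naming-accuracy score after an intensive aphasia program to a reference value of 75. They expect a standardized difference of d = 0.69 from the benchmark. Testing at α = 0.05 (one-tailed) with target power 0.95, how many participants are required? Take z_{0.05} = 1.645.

n = 23

For a one-sample test: n = ((z_{α} + z_β) / d)².
z_{α} + z_β = 1.645 + 1.645 = 3.290.
n = (3.290 / 0.69)² = 4.768² = 22.73.
Round up.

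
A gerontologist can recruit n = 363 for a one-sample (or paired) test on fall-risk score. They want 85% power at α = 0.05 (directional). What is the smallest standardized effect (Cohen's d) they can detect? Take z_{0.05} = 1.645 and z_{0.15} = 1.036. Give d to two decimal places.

d_min ≈ 0.14

For a single sample (or paired design) of n = 363: d_min = (z_{α} + z_β)/√n.
z-sum = 1.645 + 1.036 = 2.681.
d_min = 2.681 / √363 = 2.681 / 19.053 = 0.141.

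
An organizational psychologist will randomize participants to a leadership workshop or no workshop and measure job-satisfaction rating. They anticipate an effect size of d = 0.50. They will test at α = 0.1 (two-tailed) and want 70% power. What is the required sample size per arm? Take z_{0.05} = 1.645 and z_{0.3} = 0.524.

n = 38 per group

For two independent groups with equal n: n = 2·((z_{α/2} + z_β) / d)².
z_{α/2} + z_β = 1.645 + 0.524 = 2.169.
n = 2 × (2.169 / 0.50)² = 2 × 4.338² = 2 × 18.82 = 37.6.
Round up to the next whole participant.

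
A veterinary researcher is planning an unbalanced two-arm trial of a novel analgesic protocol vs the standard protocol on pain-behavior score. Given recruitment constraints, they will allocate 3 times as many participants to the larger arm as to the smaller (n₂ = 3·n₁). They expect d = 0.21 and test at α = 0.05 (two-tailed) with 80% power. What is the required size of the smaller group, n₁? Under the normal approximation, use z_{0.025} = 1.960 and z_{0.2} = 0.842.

n₁ = 238

With allocation ratio k = n₂/n₁ = 3, Var(x̄₁−x̄₂) = σ²(1/n₁ + 1/(k·n₁)) = σ²·(k+1)/(k·n₁).
So n₁ = (1 + 1/k)·((z_{α/2} + z_β)/d)² = 1.333 × (2.802/0.21)².
n₁ = 1.333 × 178.03 = 237.4.
Round up: n₁ = 238, giving n₂ = 3 × 238 = 714.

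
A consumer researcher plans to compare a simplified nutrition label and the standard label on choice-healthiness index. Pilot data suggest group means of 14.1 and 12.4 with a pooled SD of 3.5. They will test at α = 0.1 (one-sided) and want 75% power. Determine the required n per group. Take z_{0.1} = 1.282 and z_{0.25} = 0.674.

Cohen's d = |M₁ − M₂| / SD_pooled = |14.1 − 12.4| / 3.5 = 1.7 / 3.5 = 0.486.
For two independent groups with equal n: n = 2·((z_{α} + z_β) / d)².
z_{α} + z_β = 1.282 + 0.674 = 1.956.
n = 2 × (1.956 / 0.486)² = 2 × 4.025² = 2 × 16.20 = 32.4.
Round up to the next whole participant.

n = 33 per group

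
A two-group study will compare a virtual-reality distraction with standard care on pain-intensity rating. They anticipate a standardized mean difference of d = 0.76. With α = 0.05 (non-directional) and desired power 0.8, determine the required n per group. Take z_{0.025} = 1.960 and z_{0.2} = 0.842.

For two independent groups with equal n: n = 2·((z_{α/2} + z_β) / d)².
z_{α/2} + z_β = 1.960 + 0.842 = 2.802.
n = 2 × (2.802 / 0.76)² = 2 × 3.687² = 2 × 13.59 = 27.2.
Round up to the next whole participant.

n = 28 per group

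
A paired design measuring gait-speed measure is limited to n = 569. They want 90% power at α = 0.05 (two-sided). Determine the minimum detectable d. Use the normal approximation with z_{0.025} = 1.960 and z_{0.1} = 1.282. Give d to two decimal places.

d_min ≈ 0.14

For a single sample (or paired design) of n = 569: d_min = (z_{α/2} + z_β)/√n.
z-sum = 1.960 + 1.282 = 3.242.
d_min = 3.242 / √569 = 3.242 / 23.854 = 0.136.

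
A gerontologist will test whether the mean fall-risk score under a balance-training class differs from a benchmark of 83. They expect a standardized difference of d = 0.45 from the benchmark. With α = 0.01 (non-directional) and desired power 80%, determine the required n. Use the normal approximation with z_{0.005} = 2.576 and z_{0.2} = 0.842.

For a one-sample test: n = ((z_{α/2} + z_β) / d)².
z_{α/2} + z_β = 2.576 + 0.842 = 3.418.
n = (3.418 / 0.45)² = 7.596² = 57.69.
Round up.

n = 58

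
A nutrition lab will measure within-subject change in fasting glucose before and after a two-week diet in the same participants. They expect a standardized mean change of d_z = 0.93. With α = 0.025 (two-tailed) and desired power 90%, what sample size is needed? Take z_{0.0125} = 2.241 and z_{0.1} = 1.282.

For a paired (one-sample on differences) test: n = ((z_{α/2} + z_β) / d)².
z_{α/2} + z_β = 2.241 + 1.282 = 3.523.
n = (3.523 / 0.93)² = 3.788² = 14.35.
Round up.

n = 15 pairs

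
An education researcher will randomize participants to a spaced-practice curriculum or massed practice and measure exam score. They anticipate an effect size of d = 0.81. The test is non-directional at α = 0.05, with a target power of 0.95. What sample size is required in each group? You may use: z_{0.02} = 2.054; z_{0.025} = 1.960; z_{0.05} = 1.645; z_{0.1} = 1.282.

For two independent groups with equal n: n = 2·((z_{α/2} + z_β) / d)².
z_{α/2} + z_β = 1.960 + 1.645 = 3.605.
n = 2 × (3.605 / 0.81)² = 2 × 4.451² = 2 × 19.81 = 39.6.
Round up to the next whole participant.

n = 40 per group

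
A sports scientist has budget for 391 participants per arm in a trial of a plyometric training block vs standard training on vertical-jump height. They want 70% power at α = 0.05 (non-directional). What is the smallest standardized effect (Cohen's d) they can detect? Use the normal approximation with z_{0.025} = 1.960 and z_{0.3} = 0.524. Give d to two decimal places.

For two independent groups of n = 391 each: d_min = (z_{α/2} + z_β)·√(2/n).
z-sum = 1.960 + 0.524 = 2.484.
d_min = 2.484 × √(2/391) = 2.484 × 0.0715 = 0.178.

d_min ≈ 0.18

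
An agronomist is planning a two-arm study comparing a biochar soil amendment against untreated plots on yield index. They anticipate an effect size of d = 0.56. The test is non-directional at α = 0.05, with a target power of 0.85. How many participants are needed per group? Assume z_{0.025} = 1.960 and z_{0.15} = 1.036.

For two independent groups with equal n: n = 2·((z_{α/2} + z_β) / d)².
z_{α/2} + z_β = 1.960 + 1.036 = 2.996.
n = 2 × (2.996 / 0.56)² = 2 × 5.350² = 2 × 28.62 = 57.2.
Round up to the next whole participant.

n = 58 per group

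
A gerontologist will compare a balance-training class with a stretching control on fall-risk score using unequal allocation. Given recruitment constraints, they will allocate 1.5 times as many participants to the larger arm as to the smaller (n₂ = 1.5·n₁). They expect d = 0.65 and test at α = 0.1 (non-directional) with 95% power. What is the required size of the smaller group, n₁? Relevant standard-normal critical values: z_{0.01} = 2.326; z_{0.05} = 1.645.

n₁ = 43

With allocation ratio k = n₂/n₁ = 1.5, Var(x̄₁−x̄₂) = σ²(1/n₁ + 1/(k·n₁)) = σ²·(k+1)/(k·n₁).
So n₁ = (1 + 1/k)·((z_{α/2} + z_β)/d)² = 1.667 × (3.290/0.65)².
n₁ = 1.667 × 25.62 = 42.7.
Round up: n₁ = 43, giving n₂ = ⌈1.5 × 43⌉ = ⌈64.5⌉ = 65.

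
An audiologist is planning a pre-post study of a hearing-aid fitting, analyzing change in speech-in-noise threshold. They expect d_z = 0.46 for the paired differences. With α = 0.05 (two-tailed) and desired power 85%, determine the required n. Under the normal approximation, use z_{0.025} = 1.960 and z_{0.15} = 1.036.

For a paired (one-sample on differences) test: n = ((z_{α/2} + z_β) / d)².
z_{α/2} + z_β = 1.960 + 1.036 = 2.996.
n = (2.996 / 0.46)² = 6.513² = 42.42.
Round up.

n = 43 pairs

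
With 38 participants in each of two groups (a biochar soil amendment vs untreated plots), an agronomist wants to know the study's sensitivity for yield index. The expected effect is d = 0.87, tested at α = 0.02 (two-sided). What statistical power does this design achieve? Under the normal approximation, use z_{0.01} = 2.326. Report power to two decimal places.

power ≈ 0.93

For two equal groups, power = Φ(d·√(n/2) − z_{α/2}).
d·√(n/2) = 0.87 × √(38/2) = 0.87 × 4.359 = 3.792.
z_β = 3.792 − 2.326 = 1.466.
Power = Φ(1.466) = 0.929.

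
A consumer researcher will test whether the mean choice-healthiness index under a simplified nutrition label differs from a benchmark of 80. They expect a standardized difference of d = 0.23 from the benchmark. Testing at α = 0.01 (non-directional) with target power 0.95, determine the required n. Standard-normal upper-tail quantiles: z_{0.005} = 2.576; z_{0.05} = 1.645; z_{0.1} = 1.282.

For a one-sample test: n = ((z_{α/2} + z_β) / d)².
z_{α/2} + z_β = 2.576 + 1.645 = 4.221.
n = (4.221 / 0.23)² = 18.352² = 336.80.
Round up.

n = 337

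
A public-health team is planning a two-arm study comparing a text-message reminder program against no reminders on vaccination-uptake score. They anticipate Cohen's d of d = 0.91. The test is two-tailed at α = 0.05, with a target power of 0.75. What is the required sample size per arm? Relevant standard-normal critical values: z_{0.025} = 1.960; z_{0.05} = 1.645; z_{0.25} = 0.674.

n = 17 per group

For two independent groups with equal n: n = 2·((z_{α/2} + z_β) / d)².
z_{α/2} + z_β = 1.960 + 0.674 = 2.634.
n = 2 × (2.634 / 0.91)² = 2 × 2.895² = 2 × 8.38 = 16.8.
Round up to the next whole participant.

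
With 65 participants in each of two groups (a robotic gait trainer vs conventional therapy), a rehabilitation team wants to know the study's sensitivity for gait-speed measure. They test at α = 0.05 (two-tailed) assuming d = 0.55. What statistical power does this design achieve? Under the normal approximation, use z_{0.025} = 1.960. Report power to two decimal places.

power ≈ 0.88

For two equal groups, power = Φ(d·√(n/2) − z_{α/2}).
d·√(n/2) = 0.55 × √(65/2) = 0.55 × 5.701 = 3.135.
z_β = 3.135 − 1.960 = 1.175.
Power = Φ(1.175) = 0.880.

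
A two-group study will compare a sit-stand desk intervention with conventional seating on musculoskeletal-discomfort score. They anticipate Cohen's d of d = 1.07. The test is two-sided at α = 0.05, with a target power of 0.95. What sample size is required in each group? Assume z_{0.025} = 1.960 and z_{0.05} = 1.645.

For two independent groups with equal n: n = 2·((z_{α/2} + z_β) / d)².
z_{α/2} + z_β = 1.960 + 1.645 = 3.605.
n = 2 × (3.605 / 1.07)² = 2 × 3.369² = 2 × 11.35 = 22.7.
Round up to the next whole participant.

n = 23 per group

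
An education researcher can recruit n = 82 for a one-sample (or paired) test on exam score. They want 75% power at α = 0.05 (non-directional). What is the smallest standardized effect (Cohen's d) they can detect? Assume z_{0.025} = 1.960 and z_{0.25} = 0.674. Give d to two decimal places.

d_min ≈ 0.29

For a single sample (or paired design) of n = 82: d_min = (z_{α/2} + z_β)/√n.
z-sum = 1.960 + 0.674 = 2.634.
d_min = 2.634 / √82 = 2.634 / 9.055 = 0.291.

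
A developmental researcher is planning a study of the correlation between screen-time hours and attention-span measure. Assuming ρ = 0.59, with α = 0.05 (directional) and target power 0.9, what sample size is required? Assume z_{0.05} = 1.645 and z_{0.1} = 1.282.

Fisher's z: C = ½·ln((1+r)/(1−r)) = ½·ln(3.8780) = 0.6777.
n = ((z_{α} + z_β)/C)² + 3.
(1.645 + 1.282) / 0.6777 = 2.927 / 0.6777 = 4.319.
n = 4.319² + 3 = 18.65 + 3 = 21.7.
Round up.

n = 22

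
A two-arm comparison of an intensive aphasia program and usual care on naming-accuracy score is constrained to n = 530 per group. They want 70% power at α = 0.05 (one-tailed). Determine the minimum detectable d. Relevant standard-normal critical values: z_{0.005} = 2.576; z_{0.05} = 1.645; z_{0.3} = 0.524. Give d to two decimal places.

For two independent groups of n = 530 each: d_min = (z_{α} + z_β)·√(2/n).
z-sum = 1.645 + 0.524 = 2.169.
d_min = 2.169 × √(2/530) = 2.169 × 0.0614 = 0.133.

d_min ≈ 0.13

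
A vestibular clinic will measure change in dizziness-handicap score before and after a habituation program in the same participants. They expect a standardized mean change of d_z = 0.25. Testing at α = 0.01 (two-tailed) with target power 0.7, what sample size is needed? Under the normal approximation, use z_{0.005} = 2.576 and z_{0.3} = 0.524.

For a paired (one-sample on differences) test: n = ((z_{α/2} + z_β) / d)².
z_{α/2} + z_β = 2.576 + 0.524 = 3.100.
n = (3.100 / 0.25)² = 12.400² = 153.76.
Round up.

n = 154 pairs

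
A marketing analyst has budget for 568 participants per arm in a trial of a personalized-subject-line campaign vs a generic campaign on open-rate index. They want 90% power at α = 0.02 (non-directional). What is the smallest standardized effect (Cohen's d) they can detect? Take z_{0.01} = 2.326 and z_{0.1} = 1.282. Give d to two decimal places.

d_min ≈ 0.21

For two independent groups of n = 568 each: d_min = (z_{α/2} + z_β)·√(2/n).
z-sum = 2.326 + 1.282 = 3.608.
d_min = 3.608 × √(2/568) = 3.608 × 0.0593 = 0.214.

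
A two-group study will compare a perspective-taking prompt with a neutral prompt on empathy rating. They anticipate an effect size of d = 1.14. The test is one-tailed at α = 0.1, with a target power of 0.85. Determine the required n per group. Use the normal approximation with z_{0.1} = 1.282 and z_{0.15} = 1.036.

n = 9 per group

For two independent groups with equal n: n = 2·((z_{α} + z_β) / d)².
z_{α} + z_β = 1.282 + 1.036 = 2.318.
n = 2 × (2.318 / 1.14)² = 2 × 2.033² = 2 × 4.13 = 8.3.
Round up to the next whole participant.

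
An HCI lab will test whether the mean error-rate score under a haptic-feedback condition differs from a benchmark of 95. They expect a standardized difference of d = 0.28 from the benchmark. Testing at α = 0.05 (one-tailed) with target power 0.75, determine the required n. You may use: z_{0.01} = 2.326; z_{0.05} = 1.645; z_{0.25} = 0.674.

For a one-sample test: n = ((z_{α} + z_β) / d)².
z_{α} + z_β = 1.645 + 0.674 = 2.319.
n = (2.319 / 0.28)² = 8.282² = 68.59.
Round up.

n = 69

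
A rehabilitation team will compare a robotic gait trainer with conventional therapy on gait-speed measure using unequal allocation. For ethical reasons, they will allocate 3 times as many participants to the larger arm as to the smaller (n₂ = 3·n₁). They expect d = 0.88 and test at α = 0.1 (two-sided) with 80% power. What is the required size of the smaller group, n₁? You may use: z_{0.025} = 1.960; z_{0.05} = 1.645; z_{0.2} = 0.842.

With allocation ratio k = n₂/n₁ = 3, Var(x̄₁−x̄₂) = σ²(1/n₁ + 1/(k·n₁)) = σ²·(k+1)/(k·n₁).
So n₁ = (1 + 1/k)·((z_{α/2} + z_β)/d)² = 1.333 × (2.487/0.88)².
n₁ = 1.333 × 7.99 = 10.6.
Round up: n₁ = 11, giving n₂ = 3 × 11 = 33.

n₁ = 11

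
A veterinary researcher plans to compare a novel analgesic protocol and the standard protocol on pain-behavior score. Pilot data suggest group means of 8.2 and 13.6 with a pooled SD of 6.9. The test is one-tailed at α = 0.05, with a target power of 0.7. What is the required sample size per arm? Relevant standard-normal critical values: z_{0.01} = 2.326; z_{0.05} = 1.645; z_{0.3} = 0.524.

Cohen's d = |M₁ − M₂| / SD_pooled = |8.2 − 13.6| / 6.9 = 5.4 / 6.9 = 0.783.
For two independent groups with equal n: n = 2·((z_{α} + z_β) / d)².
z_{α} + z_β = 1.645 + 0.524 = 2.169.
n = 2 × (2.169 / 0.783)² = 2 × 2.770² = 2 × 7.67 = 15.3.
Round up to the next whole participant.

n = 16 per group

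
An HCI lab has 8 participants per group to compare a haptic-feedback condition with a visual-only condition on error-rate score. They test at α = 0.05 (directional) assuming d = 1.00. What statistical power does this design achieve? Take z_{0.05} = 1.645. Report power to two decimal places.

power ≈ 0.64

For two equal groups, power = Φ(d·√(n/2) − z_{α}).
d·√(n/2) = 1.00 × √(8/2) = 1.00 × 2.000 = 2.000.
z_β = 2.000 − 1.645 = 0.355.
Power = Φ(0.355) = 0.639.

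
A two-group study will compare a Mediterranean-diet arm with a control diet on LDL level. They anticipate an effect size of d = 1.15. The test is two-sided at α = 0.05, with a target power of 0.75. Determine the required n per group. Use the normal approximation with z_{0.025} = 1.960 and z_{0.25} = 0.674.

For two independent groups with equal n: n = 2·((z_{α/2} + z_β) / d)².
z_{α/2} + z_β = 1.960 + 0.674 = 2.634.
n = 2 × (2.634 / 1.15)² = 2 × 2.290² = 2 × 5.25 = 10.5.
Round up to the next whole participant.

n = 11 per group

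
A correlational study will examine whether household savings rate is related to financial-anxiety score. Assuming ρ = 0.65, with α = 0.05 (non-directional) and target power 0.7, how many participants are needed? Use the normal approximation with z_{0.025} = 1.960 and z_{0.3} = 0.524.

Fisher's z: C = ½·ln((1+r)/(1−r)) = ½·ln(4.7143) = 0.7753.
n = ((z_{α/2} + z_β)/C)² + 3.
(1.960 + 0.524) / 0.7753 = 2.484 / 0.7753 = 3.204.
n = 3.204² + 3 = 10.27 + 3 = 13.3.
Round up.

n = 14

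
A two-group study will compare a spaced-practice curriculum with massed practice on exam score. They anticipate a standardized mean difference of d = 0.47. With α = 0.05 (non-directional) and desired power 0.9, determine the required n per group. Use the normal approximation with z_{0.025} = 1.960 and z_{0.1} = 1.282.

n = 96 per group

For two independent groups with equal n: n = 2·((z_{α/2} + z_β) / d)².
z_{α/2} + z_β = 1.960 + 1.282 = 3.242.
n = 2 × (3.242 / 0.47)² = 2 × 6.898² = 2 × 47.58 = 95.2.
Round up to the next whole participant.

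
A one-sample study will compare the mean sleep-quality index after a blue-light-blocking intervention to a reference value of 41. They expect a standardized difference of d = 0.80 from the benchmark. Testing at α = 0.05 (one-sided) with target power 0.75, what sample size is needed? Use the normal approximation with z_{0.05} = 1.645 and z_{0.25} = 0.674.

n = 9

For a one-sample test: n = ((z_{α} + z_β) / d)².
z_{α} + z_β = 1.645 + 0.674 = 2.319.
n = (2.319 / 0.80)² = 2.899² = 8.40.
Round up.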